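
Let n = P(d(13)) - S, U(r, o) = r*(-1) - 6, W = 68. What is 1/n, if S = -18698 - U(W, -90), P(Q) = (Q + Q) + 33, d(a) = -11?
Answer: 1/18635 ≈ 5.3662e-5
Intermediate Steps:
P(Q) = 33 + 2*Q (P(Q) = 2*Q + 33 = 33 + 2*Q)
U(r, o) = -6 - r (U(r, o) = -r - 6 = -6 - r)
S = -18624 (S = -18698 - (-6 - 1*68) = -18698 - (-6 - 68) = -18698 - 1*(-74) = -18698 + 74 = -18624)
n = 18635 (n = (33 + 2*(-11)) - 1*(-18624) = (33 - 22) + 18624 = 11 + 18624 = 18635)
1/n = 1/18635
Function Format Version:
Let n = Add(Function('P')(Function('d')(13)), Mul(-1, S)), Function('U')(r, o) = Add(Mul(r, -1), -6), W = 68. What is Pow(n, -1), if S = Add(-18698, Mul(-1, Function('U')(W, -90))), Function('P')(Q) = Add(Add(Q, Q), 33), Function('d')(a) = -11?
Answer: Rational(1, 18635) ≈ 5.3662e-5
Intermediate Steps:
Function('P')(Q) = Add(33, Mul(2, Q)) (Function('P')(Q) = Add(Mul(2, Q), 33) = Add(33, Mul(2, Q)))
Function('U')(r, o) = Add(-6, Mul(-1, r)) (Function('U')(r, o) = Add(Mul(-1, r), -6) = Add(-6, Mul(-1, r)))
S = -18624 (S = Add(-18698, Mul(-1, Add(-6, Mul(-1, 68)))) = Add(-18698, Mul(-1, Add(-6, -68))) = Add(-18698, Mul(-1, -74)) = Add(-18698, 74) = -18624)
n = 18635 (n = Add(Add(33, Mul(2, -11)), Mul(-1, -18624)) = Add(Add(33, -22), 18624) = Add(11, 18624) = 18635)
Pow(n, -1) = Pow(18635, -1) = Rational(1, 18635)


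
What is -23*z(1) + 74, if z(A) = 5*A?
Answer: -41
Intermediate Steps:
-23*z(1) + 74 = -115 + 74 = -41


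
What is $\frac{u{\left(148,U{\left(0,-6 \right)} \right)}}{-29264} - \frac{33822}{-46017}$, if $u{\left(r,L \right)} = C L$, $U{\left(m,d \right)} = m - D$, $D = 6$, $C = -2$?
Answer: $\frac{27478189}{37406708} \approx 0.73458$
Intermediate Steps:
$U{\left(m,d \right)} = -6 + m$ ($U{\left(m,d \right)} = m - 6 = -6 + m$)
$u{\left(r,L \right)} = - 2 L$
$\frac{u{\left(148,U{\left(0,-6 \right)} \right)}}{-29264} - \frac{33822}{-46017} = \frac{\left(-2\right) \left(-6 + 0\right)}{-29264} - \frac{33822}{-46017} = \left(-2\right) \left(-6\right) \left(- \frac{1}{29264}\right) - - \frac{3758}{5113} = 12 \left(- \frac{1}{29264}\right) + \frac{3758}{5113} = - \frac{3}{7316} + \frac{3758}{5113} = \frac{27478189}{37406708}$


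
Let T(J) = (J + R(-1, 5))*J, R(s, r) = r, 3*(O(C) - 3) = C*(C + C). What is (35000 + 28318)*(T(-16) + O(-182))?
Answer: 1409564210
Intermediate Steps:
O(C) = 3 + 2*C²/3 (O(C) = 3 + (C*(C + C))/3 = 3 + (C*(2*C))/3 = 3 + (2*C²)/3 = 3 + 2*C²/3)
T(J) = J*(5 + J) (T(J) = (J + 5)*J = (5 + J)*J = J*(5 + J))
(35000 + 28318)*(T(-16) + O(-182)) = (35000 + 28318)*(-16*(5 - 16) + (3 + (⅔)*(-182)²)) = 63318*(-16*(-11) + (3 + (⅔)*33124)) = 63318*(176 + (3 + 66248/3)) = 63318*(176 + 66257/3) = 63318*(66785/3) = 1409564210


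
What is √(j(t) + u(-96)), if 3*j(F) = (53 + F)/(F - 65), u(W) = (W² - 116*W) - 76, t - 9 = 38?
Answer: √1642206/9 ≈ 142.39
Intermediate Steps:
t = 47 (t = 9 + 38 = 47)
u(W) = -76 + W² - 116*W
j(F) = (53 + F)/(3*(-65 + F)) (j(F) = ((53 + F)/(F - 65))/3 = ((53 + F)/(-65 + F))/3 = (53 + F)/(3*(-65 + F)))
√(j(t) + u(-96)) = √((53 + 47)/(3*(-65 + 47)) + (-76 + (-96)² - 116*(-96))) = √((⅓)*100/(-18) + (-76 + 9216 + 11136)) = √((⅓)*(-1/18)*100 + 20276) = √(-50/27 + 20276) = √(547402/27) = √1642206/9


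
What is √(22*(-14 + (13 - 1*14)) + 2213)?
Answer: √1883 ≈ 43.394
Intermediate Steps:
√(22*(-14 + (13 - 1*14)) + 2213) = √(22*(-14 + (13 - 14)) + 2213) = √(22*(-14 - 1) + 2213) = √(22*(-15) + 2213) = √(-330 + 2213) = √1883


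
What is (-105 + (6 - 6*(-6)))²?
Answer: 3969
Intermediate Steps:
(-105 + (6 - 6*(-6)))² = (-105 + (6 + 36))² = (-105 + 42)² = (-63)² = 3969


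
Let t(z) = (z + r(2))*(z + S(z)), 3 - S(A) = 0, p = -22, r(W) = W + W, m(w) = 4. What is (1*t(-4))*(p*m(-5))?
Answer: 0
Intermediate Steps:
r(W) = 2*W
S(A) = 3 (S(A) = 3 - 1*0 = 3 + 0 = 3)
t(z) = (3 + z)*(4 + z) (t(z) = (z + 2*2)*(z + 3) = (z + 4)*(3 + z) = (4 + z)*(3 + z) = (3 + z)*(4 + z))
(1*t(-4))*(p*m(-5)) = (1*(12 + (-4)**2 + 7*(-4)))*(-22*4) = (1*(12 + 16 - 28))*(-88) = (1*0)*(-88) = 0*(-88) = 0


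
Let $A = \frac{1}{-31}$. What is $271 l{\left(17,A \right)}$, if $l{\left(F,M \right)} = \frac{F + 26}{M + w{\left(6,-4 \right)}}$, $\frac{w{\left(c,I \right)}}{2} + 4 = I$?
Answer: $- \frac{361243}{497} \approx -726.85$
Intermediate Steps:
$A = - \frac{1}{31} \approx -0.032258$
$w{\left(c,I \right)} = -8 + 2 I$
$l{\left(F,M \right)} = \frac{26 + F}{-16 + M}$ ($l{\left(F,M \right)} = \frac{F + 26}{M + \left(-8 + 2 \left(-4\right)\right)} = \frac{26 + F}{M - 16} = \frac{26 + F}{-16 + M}$)
$271 l{\left(17,A \right)} = 271 \frac{26 + 17}{-16 - \frac{1}{31}} = 271 \frac{1}{- \frac{497}{31}} \cdot 43 = 271 \left(\left(- \frac{31}{497}\right) 43\right) = 271 \left(- \frac{1333}{497}\right) = - \frac{361243}{497}$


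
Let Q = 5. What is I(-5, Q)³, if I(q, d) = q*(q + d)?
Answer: 0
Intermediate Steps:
I(q, d) = q*(d + q)
I(-5, Q)³ = (-5*(5 - 5))³ = (-5*0)³ = 0³ = 0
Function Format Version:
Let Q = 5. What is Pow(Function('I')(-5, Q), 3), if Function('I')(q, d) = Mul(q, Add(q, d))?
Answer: 0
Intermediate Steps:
Function('I')(q, d) = Mul(q, Add(d, q))
Pow(Function('I')(-5, Q), 3) = Pow(Mul(-5, Add(5, -5)), 3) = Pow(Mul(-5, 0), 3) = Pow(0, 3) = 0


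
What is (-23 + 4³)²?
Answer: 1681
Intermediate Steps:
(-23 + 4³)² = (-23 + 64)² = 41² = 1681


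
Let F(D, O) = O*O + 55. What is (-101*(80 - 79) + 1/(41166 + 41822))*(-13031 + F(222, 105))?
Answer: 16352866437/82988 ≈ 1.9705e+5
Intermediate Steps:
F(D, O) = 55 + O² (F(D, O) = O² + 55 = 55 + O²)
(-101*(80 - 79) + 1/(41166 + 41822))*(-13031 + F(222, 105)) = (-101*(80 - 79) + 1/(41166 + 41822))*(-13031 + (55 + 105²)) = (-101*1 + 1/82988)*(-13031 + (55 + 11025)) = (-101 + 1/82988)*(-13031 + 11080) = -8381787/82988*(-1951) = 16352866437/82988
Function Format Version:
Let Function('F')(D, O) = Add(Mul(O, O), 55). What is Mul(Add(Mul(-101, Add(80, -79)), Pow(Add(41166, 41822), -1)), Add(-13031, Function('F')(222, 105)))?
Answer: Rational(16352866437, 82988) ≈ 1.9705e+5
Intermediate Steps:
Function('F')(D, O) = Add(55, Pow(O, 2)) (Function('F')(D, O) = Add(Pow(O, 2), 55) = Add(55, Pow(O, 2)))
Mul(Add(Mul(-101, Add(80, -79)), Pow(Add(41166, 41822), -1)), Add(-13031, Function('F')(222, 105))) = Mul(Add(Mul(-101, Add(80, -79)), Pow(Add(41166, 41822), -1)), Add(-13031, Add(55, Pow(105, 2)))) = Mul(Add(Mul(-101, 1), Pow(82988, -1)), Add(-13031, Add(55, 11025))) = Mul(Add(-101, Rational(1, 82988)), Add(-13031, 11080)) = Mul(Rational(-8381787, 82988), -1951) = Rational(16352866437, 82988)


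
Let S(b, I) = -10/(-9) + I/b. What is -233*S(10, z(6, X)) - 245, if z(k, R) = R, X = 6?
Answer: -28966/45 ≈ -643.69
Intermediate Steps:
S(b, I) = 10/9 + I/b (S(b, I) = -10*(-⅑) + I/b = 10/9 + I/b)
-233*S(10, z(6, X)) - 245 = -233*(10/9 + 6/10) - 245 = -233*(10/9 + 6*(⅒)) - 245 = -233*(10/9 + ⅗) - 245 = -233*77/45 - 245 = -17941/45 - 245 = -28966/45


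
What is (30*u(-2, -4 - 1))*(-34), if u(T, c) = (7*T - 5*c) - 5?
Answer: -6120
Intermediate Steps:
u(T, c) = -5 - 5*c + 7*T (u(T, c) = (-5*c + 7*T) - 5 = -5 - 5*c + 7*T)
(30*u(-2, -4 - 1))*(-34) = (30*(-5 - 5*(-4 - 1) + 7*(-2)))*(-34) = (30*(-5 - 5*(-5) - 14))*(-34) = (30*(-5 + 25 - 14))*(-34) = (30*6)*(-34) = 180*(-34) = -6120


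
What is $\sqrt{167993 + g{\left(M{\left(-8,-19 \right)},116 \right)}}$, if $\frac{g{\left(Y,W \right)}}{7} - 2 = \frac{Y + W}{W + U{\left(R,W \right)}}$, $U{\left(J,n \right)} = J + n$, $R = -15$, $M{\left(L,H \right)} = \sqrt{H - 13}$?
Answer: $\frac{\sqrt{161458323 + 124 i \sqrt{2}}}{31} \approx 409.89 + 0.00022259 i$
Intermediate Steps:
$M{\left(L,H \right)} = \sqrt{-13 + H}$
$g{\left(Y,W \right)} = 14 + \frac{7 \left(W + Y\right)}{-15 + 2 W}$ ($g{\left(Y,W \right)} = 14 + 7 \frac{Y + W}{W + \left(-15 + W\right)} = 14 + 7 \frac{W + Y}{-15 + 2 W} = 14 + \frac{7 \left(W + Y\right)}{-15 + 2 W}$)
$\sqrt{167993 + g{\left(M{\left(-8,-19 \right)},116 \right)}} = \sqrt{167993 + \frac{7 \left(-30 + \sqrt{-13 - 19} + 5 \cdot 116\right)}{-15 + 2 \cdot 116}} = \sqrt{167993 + \frac{7 \left(-30 + \sqrt{-32} + 580\right)}{-15 + 232}} = \sqrt{167993 + \frac{7 \left(-30 + 4 i \sqrt{2} + 580\right)}{217}} = \sqrt{167993 + 7 \cdot \frac{1}{217} \left(550 + 4 i \sqrt{2}\right)} = \sqrt{167993 + \left(\frac{550}{31} + \frac{4 i \sqrt{2}}{31}\right)} = \sqrt{\frac{5208333}{31} + \frac{4 i \sqrt{2}}{31}}$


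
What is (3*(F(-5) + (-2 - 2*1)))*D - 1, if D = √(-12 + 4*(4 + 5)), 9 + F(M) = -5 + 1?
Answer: -1 - 102*√6 ≈ -250.85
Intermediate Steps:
F(M) = -13 (F(M) = -9 + (-5 + 1) = -9 - 4 = -13)
D = 2*√6 (D = √(-12 + 4*9) = √(-12 + 36) = √24 = 2*√6 ≈ 4.8990)
(3*(F(-5) + (-2 - 2*1)))*D - 1 = (3*(-13 + (-2 - 2*1)))*(2*√6) - 1 = (3*(-13 + (-2 - 2)))*(2*√6) - 1 = (3*(-13 - 4))*(2*√6) - 1 = (3*(-17))*(2*√6) - 1 = -102*√6 - 1 = -1 - 102*√6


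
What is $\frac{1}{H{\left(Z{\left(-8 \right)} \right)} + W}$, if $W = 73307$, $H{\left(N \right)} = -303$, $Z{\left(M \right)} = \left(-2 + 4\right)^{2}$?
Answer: $\frac{1}{73004} \approx 1.3698 \cdot 10^{-5}$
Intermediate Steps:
$Z{\left(M \right)} = 4$ ($Z{\left(M \right)} = 2^{2} = 4$)
$\frac{1}{H{\left(Z{\left(-8 \right)} \right)} + W} = \frac{1}{-303 + 73307} = \frac{1}{73004}$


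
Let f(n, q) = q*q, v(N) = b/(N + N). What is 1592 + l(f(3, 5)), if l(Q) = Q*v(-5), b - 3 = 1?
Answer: 1582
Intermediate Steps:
b = 4 (b = 3 + 1 = 4)
v(N) = 2/N (v(N) = 4/(N + N) = 4/((2*N)) = 4*(1/(2*N)) = 2/N)
f(n, q) = q²
l(Q) = -2*Q/5 (l(Q) = Q*(2/(-5)) = Q*(2*(-⅕)) = Q*(-⅖) = -2*Q/5)
1592 + l(f(3, 5)) = 1592 - ⅖*5² = 1592 - ⅖*25 = 1592 - 10 = 1582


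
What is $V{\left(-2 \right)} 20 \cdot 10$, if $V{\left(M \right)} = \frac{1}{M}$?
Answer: $-100$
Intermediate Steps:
$V{\left(-2 \right)} 20 \cdot 10 = \frac{1}{-2} \cdot 20 \cdot 10 = \left(- \frac{1}{2}\right) 20 \cdot 10 = \left(-10\right) 10 = -100$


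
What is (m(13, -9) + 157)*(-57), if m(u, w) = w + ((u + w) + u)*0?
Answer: -8436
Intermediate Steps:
m(u, w) = w (m(u, w) = w + (w + 2*u)*0 = w + 0 = w)
(m(13, -9) + 157)*(-57) = (-9 + 157)*(-57) = 148*(-57) = -8436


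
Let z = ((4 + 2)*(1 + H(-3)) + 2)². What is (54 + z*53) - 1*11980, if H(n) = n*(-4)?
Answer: 327274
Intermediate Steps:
H(n) = -4*n
z = 6400 (z = ((4 + 2)*(1 - 4*(-3)) + 2)² = (6*(1 + 12) + 2)² = (6*13 + 2)² = (78 + 2)² = 80² = 6400)
(54 + z*53) - 1*11980 = (54 + 6400*53) - 1*11980 = (54 + 339200) - 11980 = 339254 - 11980 = 327274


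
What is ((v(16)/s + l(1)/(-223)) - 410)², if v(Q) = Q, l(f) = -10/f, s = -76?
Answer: 3020199088384/17952169 ≈ 1.6824e+5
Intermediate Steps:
((v(16)/s + l(1)/(-223)) - 410)² = ((16/(-76) - 10/1/(-223)) - 410)² = ((16*(-1/76) - 10*1*(-1/223)) - 410)² = ((-4/19 - 10*(-1/223)) - 410)² = ((-4/19 + 10/223) - 410)² = (-702/4237 - 410)² = (-1737872/4237)² = 3020199088384/17952169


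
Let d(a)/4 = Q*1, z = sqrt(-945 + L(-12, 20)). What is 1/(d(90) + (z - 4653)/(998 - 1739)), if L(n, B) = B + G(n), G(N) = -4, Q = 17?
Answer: 40785381/3029512610 + 741*I*sqrt(929)/3029512610 ≈ 0.013463 + 7.4551e-6*I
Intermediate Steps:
L(n, B) = -4 + B (L(n, B) = B - 4 = -4 + B)
z = I*sqrt(929) (z = sqrt(-945 + (-4 + 20)) = sqrt(-945 + 16) = sqrt(-929) = I*sqrt(929) ≈ 30.479*I)
d(a) = 68 (d(a) = 4*(17*1) = 4*17 = 68)
1/(d(90) + (z - 4653)/(998 - 1739)) = 1/(68 + (I*sqrt(929) - 4653)/(998 - 1739)) = 1/(68 + (-4653 + I*sqrt(929))/(-741)) = 1/(68 + (-4653 + I*sqrt(929))*(-1/741)) = 1/(68 + (1551/247 - I*sqrt(929)/741)) = 1/(18347/247 - I*sqrt(929)/741)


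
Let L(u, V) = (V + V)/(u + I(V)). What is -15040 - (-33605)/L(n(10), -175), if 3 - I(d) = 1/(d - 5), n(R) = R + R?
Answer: -217335661/12600 ≈ -17249.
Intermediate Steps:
n(R) = 2*R
I(d) = 3 - 1/(-5 + d) (I(d) = 3 - 1/(d - 5) = 3 - 1/(-5 + d))
L(u, V) = 2*V/(u + (-16 + 3*V)/(-5 + V)) (L(u, V) = (V + V)/(u + (-16 + 3*V)/(-5 + V)) = (2*V)/(u + (-16 + 3*V)/(-5 + V)) = 2*V/(u + (-16 + 3*V)/(-5 + V)))
-15040 - (-33605)/L(n(10), -175) = -15040 - (-33605)/(2*(-175)*(-5 - 175)/(-16 + 3*(-175) + (2*10)*(-5 - 175))) = -15040 - (-33605)/(2*(-175)*(-180)/(-16 - 525 + 20*(-180))) = -15040 - (-33605)/(2*(-175)*(-180)/(-16 - 525 - 3600)) = -15040 - (-33605)/(2*(-175)*(-180)/(-4141)) = -15040 - (-33605)/(2*(-175)*(-1/4141)*(-180)) = -15040 - (-33605)/(-63000/4141) = -15040 - (-33605)*(-4141)/63000 = -15040 - 1*27831661/12600 = -15040 - 27831661/12600 = -217335661/12600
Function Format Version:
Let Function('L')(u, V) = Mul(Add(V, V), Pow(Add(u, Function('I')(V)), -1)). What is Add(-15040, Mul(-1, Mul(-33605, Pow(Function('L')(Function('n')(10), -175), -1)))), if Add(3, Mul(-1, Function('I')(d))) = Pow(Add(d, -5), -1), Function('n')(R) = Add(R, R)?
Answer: Rational(-217335661, 12600) ≈ -17249.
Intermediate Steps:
Function('n')(R) = Mul(2, R)
Function('I')(d) = Add(3, Mul(-1, Pow(Add(-5, d), -1))) (Function('I')(d) = Add(3, Mul(-1, Pow(Add(d, -5), -1))) = Add(3, Mul(-1, Pow(Add(-5, d), -1))))
Function('L')(u, V) = Mul(2, V, Pow(Add(u, Mul(Pow(Add(-5, V), -1), Add(-16, Mul(3, V)))), -1)) (Function('L')(u, V) = Mul(Add(V, V), Pow(Add(u, Mul(Pow(Add(-5, V), -1), Add(-16, Mul(3, V)))), -1)) = Mul(Mul(2, V), Pow(Add(u, Mul(Pow(Add(-5, V), -1), Add(-16, Mul(3, V)))), -1)) = Mul(2, V, Pow(Add(u, Mul(Pow(Add(-5, V), -1), Add(-16, Mul(3, V)))), -1)))
Add(-15040, Mul(-1, Mul(-33605, Pow(Function('L')(Function('n')(10), -175), -1)))) = Add(-15040, Mul(-1, Mul(-33605, Pow(Mul(2, -175, Pow(Add(-16, Mul(3, -175), Mul(Mul(2, 10), Add(-5, -175))), -1), Add(-5, -175)), -1)))) = Add(-15040, Mul(-1, Mul(-33605, Pow(Mul(2, -175, Pow(Add(-16, -525, Mul(20, -180)), -1), -180), -1)))) = Add(-15040, Mul(-1, Mul(-33605, Pow(Mul(2, -175, Pow(Add(-16, -525, -3600), -1), -180), -1)))) = Add(-15040, Mul(-1, Mul(-33605, Pow(Mul(2, -175, Pow(-4141, -1), -180), -1)))) = Add(-15040, Mul(-1, Mul(-33605, Pow(Mul(2, -175, Rational(-1, 4141), -180), -1)))) = Add(-15040, Mul(-1, Mul(-33605, Pow(Rational(-63000, 4141), -1)))) = Add(-15040, Mul(-1, Mul(-33605, Rational(-4141, 63000)))) = Add(-15040, Mul(-1, Rational(27831661, 12600))) = Add(-15040, Rational(-27831661, 12600)) = Rational(-217335661, 12600)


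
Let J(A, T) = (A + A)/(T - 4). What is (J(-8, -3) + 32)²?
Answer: 57600/49 ≈ 1175.5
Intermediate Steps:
J(A, T) = 2*A/(-4 + T) (J(A, T) = (2*A)/(-4 + T) = 2*A/(-4 + T))
(J(-8, -3) + 32)² = (2*(-8)/(-4 - 3) + 32)² = (2*(-8)/(-7) + 32)² = (2*(-8)*(-⅐) + 32)² = (16/7 + 32)² = (240/7)² = 57600/49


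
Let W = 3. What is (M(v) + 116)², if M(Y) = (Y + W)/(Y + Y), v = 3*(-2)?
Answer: 216225/16 ≈ 13514.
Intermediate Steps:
v = -6
M(Y) = (3 + Y)/(2*Y) (M(Y) = (Y + 3)/(Y + Y) = (3 + Y)/((2*Y)) = (3 + Y)*(1/(2*Y)) = (3 + Y)/(2*Y))
(M(v) + 116)² = ((½)*(3 - 6)/(-6) + 116)² = ((½)*(-⅙)*(-3) + 116)² = (¼ + 116)² = (465/4)² = 216225/16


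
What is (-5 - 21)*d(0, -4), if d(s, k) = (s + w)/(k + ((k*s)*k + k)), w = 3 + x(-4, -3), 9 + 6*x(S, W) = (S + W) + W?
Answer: -13/24 ≈ -0.54167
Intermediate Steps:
x(S, W) = -3/2 + W/3 + S/6 (x(S, W) = -3/2 + ((S + W) + W)/6 = -3/2 + (S + 2*W)/6 = -3/2 + (W/3 + S/6) = -3/2 + W/3 + S/6)
w = -⅙ (w = 3 + (-3/2 + (⅓)*(-3) + (⅙)*(-4)) = 3 + (-3/2 - 1 - ⅔) = 3 - 19/6 = -⅙ ≈ -0.16667)
d(s, k) = (-⅙ + s)/(2*k + s*k²) (d(s, k) = (s - ⅙)/(k + ((k*s)*k + k)) = (-⅙ + s)/(k + (s*k² + k)) = (-⅙ + s)/(k + (k + s*k²)) = (-⅙ + s)/(2*k + s*k²))
(-5 - 21)*d(0, -4) = (-5 - 21)*((-⅙ + 0)/((-4)*(2 - 4*0))) = -(-13)*(-1)/(2*(2 + 0)*6) = -(-13)*(-1)/(2*2*6) = -26*1/48 = -13/24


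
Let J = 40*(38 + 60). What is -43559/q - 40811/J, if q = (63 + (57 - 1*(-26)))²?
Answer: -260169639/20889680 ≈ -12.454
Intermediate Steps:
J = 3920 (J = 40*98 = 3920)
q = 21316 (q = (63 + (57 + 26))² = (63 + 83)² = 146² = 21316)
-43559/q - 40811/J = -43559/21316 - 40811/3920 = -260169639/20889680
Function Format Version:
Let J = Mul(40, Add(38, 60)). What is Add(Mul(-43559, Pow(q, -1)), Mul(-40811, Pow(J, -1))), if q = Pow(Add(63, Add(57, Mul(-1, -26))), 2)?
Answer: Rational(-260169639, 20889680) ≈ -12.454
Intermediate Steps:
J = 3920 (J = Mul(40, 98) = 3920)
q = 21316 (q = Pow(Add(63, Add(57, 26)), 2) = Pow(Add(63, 83), 2) = Pow(146, 2) = 21316)
Add(Mul(-43559, Pow(q, -1)), Mul(-40811, Pow(J, -1))) = Add(Mul(-43559, Pow(21316, -1)), Mul(-40811, Pow(3920, -1))) = Add(Mul(-43559, Rational(1, 21316)), Mul(-40811, Rational(1, 3920))) = Add(Rational(-43559, 21316), Rational(-40811, 3920)) = Rational(-260169639, 20889680)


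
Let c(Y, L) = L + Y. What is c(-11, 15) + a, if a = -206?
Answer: -202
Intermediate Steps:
c(-11, 15) + a = (15 - 11) - 206 = 4 - 206 = -202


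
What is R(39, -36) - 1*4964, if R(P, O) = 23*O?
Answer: -5792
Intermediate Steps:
R(39, -36) - 1*4964 = 23*(-36) - 1*4964 = -828 - 4964 = -5792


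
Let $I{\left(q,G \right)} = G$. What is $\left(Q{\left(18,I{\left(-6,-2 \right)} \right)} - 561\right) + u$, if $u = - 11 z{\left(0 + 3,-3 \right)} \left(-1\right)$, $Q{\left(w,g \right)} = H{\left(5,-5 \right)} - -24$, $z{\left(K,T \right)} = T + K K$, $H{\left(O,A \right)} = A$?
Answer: $-476$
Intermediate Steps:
$z{\left(K,T \right)} = T + K^{2}$
$Q{\left(w,g \right)} = 19$ ($Q{\left(w,g \right)} = -5 - -24 = -5 + 24 = 19$)
$u = 66$ ($u = - 11 \left(-3 + \left(0 + 3\right)^{2}\right) \left(-1\right) = - 11 \left(-3 + 3^{2}\right) \left(-1\right) = - 11 \left(-3 + 9\right) \left(-1\right) = \left(-11\right) 6 \left(-1\right) = \left(-66\right) \left(-1\right) = 66$)
$\left(Q{\left(18,I{\left(-6,-2 \right)} \right)} - 561\right) + u = \left(19 - 561\right) + 66 = -542 + 66 = -476$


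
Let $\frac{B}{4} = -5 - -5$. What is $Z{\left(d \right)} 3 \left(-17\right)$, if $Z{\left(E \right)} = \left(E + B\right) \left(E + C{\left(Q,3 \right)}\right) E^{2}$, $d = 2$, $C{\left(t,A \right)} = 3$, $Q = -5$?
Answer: $-2040$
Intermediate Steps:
$B = 0$ ($B = 4 \left(-5 - -5\right) = 4 \left(-5 + 5\right) = 4 \cdot 0 = 0$)
$Z{\left(E \right)} = E^{3} \left(3 + E\right)$ ($Z{\left(E \right)} = \left(E + 0\right) \left(E + 3\right) E^{2} = E \left(3 + E\right) E^{2} = E^{3} \left(3 + E\right)$)
$Z{\left(d \right)} 3 \left(-17\right) = 2^{3} \left(3 + 2\right) 3 \left(-17\right) = 8 \cdot 5 \cdot 3 \left(-17\right) = 40 \cdot 3 \left(-17\right) = 120 \left(-17\right) = -2040$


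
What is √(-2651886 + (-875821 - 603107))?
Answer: I*√4130814 ≈ 2032.4*I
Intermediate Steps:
√(-2651886 + (-875821 - 603107)) = √(-2651886 - 1478928) = √(-4130814) = I*√4130814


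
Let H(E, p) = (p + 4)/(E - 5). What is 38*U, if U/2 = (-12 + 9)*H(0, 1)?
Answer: 228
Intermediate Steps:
H(E, p) = (4 + p)/(-5 + E)
U = 6 (U = 2*((-12 + 9)*((4 + 1)/(-5 + 0))) = 2*(-3*5/(-5)) = 2*(-(-3)*5/5) = 2*(-3*(-1)) = 2*3 = 6)
38*U = 38*6 = 228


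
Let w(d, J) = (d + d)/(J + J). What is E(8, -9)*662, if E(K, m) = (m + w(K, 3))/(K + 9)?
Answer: -12578/51 ≈ -246.63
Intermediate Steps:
w(d, J) = d/J (w(d, J) = (2*d)/((2*J)) = (2*d)*(1/(2*J)) = d/J)
E(K, m) = (m + K/3)/(9 + K) (E(K, m) = (m + K/3)/(K + 9) = (m + K*(1/3))/(9 + K) = (m + K/3)/(9 + K))
E(8, -9)*662 = ((-9 + (1/3)*8)/(9 + 8))*662 = ((-9 + 8/3)/17)*662 = ((1/17)*(-19/3))*662 = -19/51*662 = -12578/51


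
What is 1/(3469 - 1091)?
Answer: 1/2378 ≈ 0.00042052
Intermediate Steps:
1/(3469 - 1091) = 1/2378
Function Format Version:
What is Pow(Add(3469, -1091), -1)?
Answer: Rational(1, 2378) ≈ 0.00042052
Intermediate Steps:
Pow(Add(3469, -1091), -1) = Pow(2378, -1) = Rational(1, 2378)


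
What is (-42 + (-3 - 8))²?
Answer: 2809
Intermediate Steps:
(-42 + (-3 - 8))² = (-42 - 11)² = (-53)² = 2809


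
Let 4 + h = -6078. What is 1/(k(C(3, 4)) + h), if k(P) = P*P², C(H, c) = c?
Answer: -1/6018 ≈ -0.00016617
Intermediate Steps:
k(P) = P³
h = -6082 (h = -4 - 6078 = -6082)
1/(k(C(3, 4)) + h) = 1/(4³ - 6082) = 1/(64 - 6082) = 1/(-6018) = -1/6018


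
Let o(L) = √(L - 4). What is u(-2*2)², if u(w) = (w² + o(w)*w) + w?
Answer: 16 - 192*I*√2 ≈ 16.0 - 271.53*I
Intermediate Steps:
o(L) = √(-4 + L)
u(w) = w + w² + w*√(-4 + w) (u(w) = (w² + √(-4 + w)*w) + w = (w² + w*√(-4 + w)) + w = w + w² + w*√(-4 + w))
u(-2*2)² = ((-2*2)*(1 - 2*2 + √(-4 - 2*2)))² = (-4*(1 - 4 + √(-4 - 4)))² = (-4*(1 - 4 + √(-8)))² = (-4*(1 - 4 + 2*I*√2))² = (-4*(-3 + 2*I*√2))² = (12 - 8*I*√2)²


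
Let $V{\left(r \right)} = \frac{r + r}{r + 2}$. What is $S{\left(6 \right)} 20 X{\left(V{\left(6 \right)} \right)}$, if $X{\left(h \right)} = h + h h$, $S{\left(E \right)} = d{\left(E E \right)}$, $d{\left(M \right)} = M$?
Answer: $2700$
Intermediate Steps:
$S{\left(E \right)} = E^{2}$ ($S{\left(E \right)} = E E = E^{2}$)
$V{\left(r \right)} = \frac{2 r}{2 + r}$
$X{\left(h \right)} = h + h^{2}$
$S{\left(6 \right)} 20 X{\left(V{\left(6 \right)} \right)} = 6^{2} \cdot 20 \cdot 2 \cdot 6 \frac{1}{2 + 6} \left(1 + 2 \cdot 6 \frac{1}{2 + 6}\right) = 36 \cdot 20 \cdot 2 \cdot 6 \cdot \frac{1}{8} \left(1 + 2 \cdot 6 \cdot \frac{1}{8}\right) = 720 \cdot 2 \cdot 6 \cdot \frac{1}{8} \left(1 + 2 \cdot 6 \cdot \frac{1}{8}\right) = 720 \frac{3 \left(1 + \frac{3}{2}\right)}{2} = 720 \cdot \frac{3}{2} \cdot \frac{5}{2} = 720 \cdot \frac{15}{4} = 2700$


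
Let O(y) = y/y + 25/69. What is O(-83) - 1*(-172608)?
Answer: 11910046/69 ≈ 1.7261e+5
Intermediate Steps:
O(y) = 94/69 (O(y) = 1 + 25*(1/69) = 1 + 25/69 = 94/69)
O(-83) - 1*(-172608) = 94/69 - 1*(-172608) = 94/69 + 172608 = 11910046/69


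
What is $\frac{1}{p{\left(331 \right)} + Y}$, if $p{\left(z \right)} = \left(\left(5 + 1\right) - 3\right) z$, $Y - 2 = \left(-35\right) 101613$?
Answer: $- \frac{1}{3555460} \approx -2.8126 \cdot 10^{-7}$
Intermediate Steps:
$Y = -3556453$ ($Y = 2 - 3556455 = -3556453$)
$p{\left(z \right)} = 3 z$ ($p{\left(z \right)} = \left(6 - 3\right) z = 3 z$)
$\frac{1}{p{\left(331 \right)} + Y} = \frac{1}{3 \cdot 331 - 3556453} = \frac{1}{993 - 3556453} = \frac{1}{-3555460} = - \frac{1}{3555460}$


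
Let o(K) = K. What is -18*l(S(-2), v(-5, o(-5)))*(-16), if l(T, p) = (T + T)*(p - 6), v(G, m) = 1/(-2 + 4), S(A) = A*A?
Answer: -12672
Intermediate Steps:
S(A) = A²
v(G, m) = ½ (v(G, m) = 1/2 = ½)
l(T, p) = 2*T*(-6 + p) (l(T, p) = (2*T)*(-6 + p) = 2*T*(-6 + p))
-18*l(S(-2), v(-5, o(-5)))*(-16) = -36*(-2)²*(-6 + ½)*(-16) = -36*4*(-11)/2*(-16) = -18*(-44)*(-16) = 792*(-16) = -12672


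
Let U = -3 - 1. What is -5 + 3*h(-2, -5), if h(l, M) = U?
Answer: -17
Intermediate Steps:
U = -4
h(l, M) = -4
-5 + 3*h(-2, -5) = -5 + 3*(-4) = -5 - 12 = -17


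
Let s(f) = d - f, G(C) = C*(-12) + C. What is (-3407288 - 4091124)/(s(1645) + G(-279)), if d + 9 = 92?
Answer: -7498412/1507 ≈ -4975.7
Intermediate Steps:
G(C) = -11*C (G(C) = -12*C + C = -11*C)
d = 83 (d = -9 + 92 = 83)
s(f) = 83 - f
(-3407288 - 4091124)/(s(1645) + G(-279)) = (-3407288 - 4091124)/((83 - 1*1645) - 11*(-279)) = -7498412/((83 - 1645) + 3069) = -7498412/(-1562 + 3069) = -7498412/1507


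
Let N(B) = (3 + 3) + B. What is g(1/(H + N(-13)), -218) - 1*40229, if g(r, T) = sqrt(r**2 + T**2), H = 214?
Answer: -40229 + sqrt(2036355877)/207 ≈ -40011.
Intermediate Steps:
N(B) = 6 + B
g(r, T) = sqrt(T**2 + r**2)
g(1/(H + N(-13)), -218) - 1*40229 = sqrt((-218)**2 + (1/(214 + (6 - 13)))**2) - 1*40229 = sqrt(47524 + (1/(214 - 7))**2) - 40229 = sqrt(47524 + (1/207)**2) - 40229 = sqrt(47524 + 1/42849) - 40229 = sqrt(2036355877/42849) - 40229 = sqrt(2036355877)/207 - 40229 = -40229 + sqrt(2036355877)/207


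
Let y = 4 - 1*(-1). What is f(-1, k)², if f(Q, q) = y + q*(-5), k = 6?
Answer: 625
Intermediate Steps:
y = 5 (y = 4 + 1 = 5)
f(Q, q) = 5 - 5*q (f(Q, q) = 5 + q*(-5) = 5 - 5*q)
f(-1, k)² = (5 - 5*6)² = (5 - 30)² = (-25)² = 625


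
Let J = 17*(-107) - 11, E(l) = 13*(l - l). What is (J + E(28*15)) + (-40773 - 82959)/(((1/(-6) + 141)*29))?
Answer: -45586542/24505 ≈ -1860.3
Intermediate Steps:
E(l) = 0 (E(l) = 13*0 = 0)
J = -1830 (J = -1819 - 11 = -1830)
(J + E(28*15)) + (-40773 - 82959)/(((1/(-6) + 141)*29)) = (-1830 + 0) + (-40773 - 82959)/(((1/(-6) + 141)*29)) = -1830 - 123732*1/(29*(-⅙ + 141)) = -1830 - 123732/((845/6)*29) = -1830 - 123732/24505/6 = -1830 - 123732*6/24505 = -1830 - 742392/24505 = -45586542/24505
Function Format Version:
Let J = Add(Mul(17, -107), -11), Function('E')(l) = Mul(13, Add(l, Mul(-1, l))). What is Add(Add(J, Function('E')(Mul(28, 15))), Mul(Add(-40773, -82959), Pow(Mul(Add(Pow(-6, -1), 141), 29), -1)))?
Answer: Rational(-45586542, 24505) ≈ -1860.3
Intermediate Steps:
Function('E')(l) = 0 (Function('E')(l) = Mul(13, 0) = 0)
J = -1830 (J = Add(-1819, -11) = -1830)
Add(Add(J, Function('E')(Mul(28, 15))), Mul(Add(-40773, -82959), Pow(Mul(Add(Pow(-6, -1), 141), 29), -1))) = Add(Add(-1830, 0), Mul(Add(-40773, -82959), Pow(Mul(Add(Pow(-6, -1), 141), 29), -1))) = Add(-1830, Mul(-123732, Pow(Mul(Add(Rational(-1, 6), 141), 29), -1))) = Add(-1830, Mul(-123732, Pow(Mul(Rational(845, 6), 29), -1))) = Add(-1830, Mul(-123732, Pow(Rational(24505, 6), -1))) = Add(-1830, Mul(-123732, Rational(6, 24505))) = Add(-1830, Rational(-742392, 24505)) = Rational(-45586542, 24505)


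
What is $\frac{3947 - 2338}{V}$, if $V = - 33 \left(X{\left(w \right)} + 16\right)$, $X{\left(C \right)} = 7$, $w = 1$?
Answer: $- \frac{1609}{759} \approx -2.1199$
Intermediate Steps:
$V = -759$ ($V = - 33 \left(7 + 16\right) = \left(-33\right) 23 = -759$)
$\frac{3947 - 2338}{V} = \frac{3947 - 2338}{-759} = \left(3947 - 2338\right) \left(- \frac{1}{759}\right) = 1609 \left(- \frac{1}{759}\right) = - \frac{1609}{759}$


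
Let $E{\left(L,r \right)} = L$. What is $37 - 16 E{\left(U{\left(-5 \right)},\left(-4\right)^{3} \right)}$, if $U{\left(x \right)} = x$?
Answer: $117$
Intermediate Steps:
$37 - 16 E{\left(U{\left(-5 \right)},\left(-4\right)^{3} \right)} = 37 - -80 = 37 + 80 = 117$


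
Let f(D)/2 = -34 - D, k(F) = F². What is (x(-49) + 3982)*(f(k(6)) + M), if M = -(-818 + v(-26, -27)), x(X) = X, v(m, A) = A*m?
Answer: -94392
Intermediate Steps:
f(D) = -68 - 2*D (f(D) = 2*(-34 - D) = -68 - 2*D)
M = 116 (M = -(-818 - 27*(-26)) = -(-818 + 702) = -1*(-116) = 116)
(x(-49) + 3982)*(f(k(6)) + M) = (-49 + 3982)*((-68 - 2*6²) + 116) = 3933*((-68 - 2*36) + 116) = 3933*((-68 - 72) + 116) = 3933*(-140 + 116) = 3933*(-24) = -94392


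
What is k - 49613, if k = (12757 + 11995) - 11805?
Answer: -36666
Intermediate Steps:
k = 12947 (k = 24752 - 11805 = 12947)
k - 49613 = 12947 - 49613 = -36666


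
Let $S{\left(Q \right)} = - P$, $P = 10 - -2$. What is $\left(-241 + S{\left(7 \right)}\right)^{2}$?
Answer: $64009$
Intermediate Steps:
$P = 12$ ($P = 10 + 2 = 12$)
$S{\left(Q \right)} = -12$ ($S{\left(Q \right)} = \left(-1\right) 12 = -12$)
$\left(-241 + S{\left(7 \right)}\right)^{2} = \left(-241 - 12\right)^{2} = \left(-253\right)^{2} = 64009$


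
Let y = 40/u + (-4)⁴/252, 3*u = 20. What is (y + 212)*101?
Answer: 1393598/63 ≈ 22121.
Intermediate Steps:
u = 20/3 (u = (⅓)*20 = 20/3 ≈ 6.6667)
y = 442/63 (y = 40/(20/3) + (-4)⁴/252 = 40*(3/20) + 256*(1/252) = 6 + 64/63 = 442/63 ≈ 7.0159)
(y + 212)*101 = (442/63 + 212)*101 = (13798/63)*101 = 1393598/63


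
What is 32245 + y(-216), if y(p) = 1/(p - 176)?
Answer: 12640039/392 ≈ 32245.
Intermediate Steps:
y(p) = 1/(-176 + p)
32245 + y(-216) = 32245 + 1/(-176 - 216) = 32245 + 1/(-392) = 32245 - 1/392 = 12640039/392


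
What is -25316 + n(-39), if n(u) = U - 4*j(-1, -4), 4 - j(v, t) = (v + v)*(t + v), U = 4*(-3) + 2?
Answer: -25302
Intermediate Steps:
U = -10 (U = -12 + 2 = -10)
j(v, t) = 4 - 2*v*(t + v) (j(v, t) = 4 - (v + v)*(t + v) = 4 - 2*v*(t + v))
n(u) = 14 (n(u) = -10 - 4*(4 - 2*(-1)² - 2*(-4)*(-1)) = -10 - 4*(4 - 2*1 - 8) = -10 - 4*(4 - 2 - 8) = -10 - 4*(-6) = -10 + 24 = 14)
-25316 + n(-39) = -25316 + 14 = -25302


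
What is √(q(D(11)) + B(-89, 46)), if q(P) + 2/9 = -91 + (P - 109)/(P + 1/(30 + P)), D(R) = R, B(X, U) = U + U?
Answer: I*√3728774/678 ≈ 2.8481*I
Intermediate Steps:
B(X, U) = 2*U
q(P) = -821/9 + (-109 + P)/(P + 1/(30 + P)) (q(P) = -2/9 + (-91 + (P - 109)/(P + 1/(30 + P))) = -2/9 + (-91 + (-109 + P)/(P + 1/(30 + P))) = -821/9 + (-109 + P)/(P + 1/(30 + P)))
√(q(D(11)) + B(-89, 46)) = √((-30251 - 25341*11 - 812*11²)/(9*(1 + 11² + 30*11)) + 2*46) = √((-30251 - 278751 - 812*121)/(9*(1 + 121 + 330)) + 92) = √((⅑)*(-30251 - 278751 - 98252)/452 + 92) = √((⅑)*(1/452)*(-407254) + 92) = √(-203627/2034 + 92) = √(-16499/2034) = I*√3728774/678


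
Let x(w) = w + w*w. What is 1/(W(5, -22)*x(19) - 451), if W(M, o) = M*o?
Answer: -1/42251 ≈ -2.3668e-5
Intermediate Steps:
x(w) = w + w**2
1/(W(5, -22)*x(19) - 451) = 1/((5*(-22))*(19*(1 + 19)) - 451) = 1/(-2090*20 - 451) = 1/(-110*380 - 451) = 1/(-41800 - 451) = 1/(-42251) = -1/42251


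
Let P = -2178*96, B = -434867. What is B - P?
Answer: -225779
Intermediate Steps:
P = -209088
B - P = -434867 - 1*(-209088) = -434867 + 209088 = -225779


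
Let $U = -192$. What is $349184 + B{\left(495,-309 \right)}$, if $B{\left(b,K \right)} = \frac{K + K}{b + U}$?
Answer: $\frac{35267378}{101} \approx 3.4918 \cdot 10^{5}$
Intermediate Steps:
$B{\left(b,K \right)} = \frac{2 K}{-192 + b}$ ($B{\left(b,K \right)} = \frac{K + K}{b - 192} = \frac{2 K}{-192 + b}$)
$349184 + B{\left(495,-309 \right)} = 349184 + 2 \left(-309\right) \frac{1}{-192 + 495} = 349184 + 2 \left(-309\right) \frac{1}{303} = 349184 - \frac{206}{101} = \frac{35267378}{101}$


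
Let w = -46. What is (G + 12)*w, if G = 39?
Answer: -2346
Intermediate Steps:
(G + 12)*w = (39 + 12)*(-46) = 51*(-46) = -2346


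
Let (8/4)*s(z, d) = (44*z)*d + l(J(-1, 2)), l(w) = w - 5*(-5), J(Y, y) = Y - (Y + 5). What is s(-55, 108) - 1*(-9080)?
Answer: -121590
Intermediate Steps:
J(Y, y) = -5 (J(Y, y) = Y - (5 + Y) = Y + (-5 - Y) = -5)
l(w) = 25 + w (l(w) = w + 25 = 25 + w)
s(z, d) = 10 + 22*d*z (s(z, d) = ((44*z)*d + (25 - 5))/2 = (44*d*z + 20)/2 = (20 + 44*d*z)/2 = 10 + 22*d*z)
s(-55, 108) - 1*(-9080) = (10 + 22*108*(-55)) - 1*(-9080) = (10 - 130680) + 9080 = -130670 + 9080 = -121590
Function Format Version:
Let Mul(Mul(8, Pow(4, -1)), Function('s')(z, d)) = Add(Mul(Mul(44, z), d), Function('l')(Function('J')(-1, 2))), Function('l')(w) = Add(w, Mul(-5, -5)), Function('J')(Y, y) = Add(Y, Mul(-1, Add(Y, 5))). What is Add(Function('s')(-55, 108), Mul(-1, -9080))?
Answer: -121590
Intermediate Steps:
Function('J')(Y, y) = -5 (Function('J')(Y, y) = Add(Y, Mul(-1, Add(5, Y))) = Add(Y, Add(-5, Mul(-1, Y))) = -5)
Function('l')(w) = Add(25, w) (Function('l')(w) = Add(w, 25) = Add(25, w))
Function('s')(z, d) = Add(10, Mul(22, d, z)) (Function('s')(z, d) = Mul(Rational(1, 2), Add(Mul(Mul(44, z), d), Add(25, -5))) = Mul(Rational(1, 2), Add(Mul(44, d, z), 20)) = Mul(Rational(1, 2), Add(20, Mul(44, d, z))) = Add(10, Mul(22, d, z)))
Add(Function('s')(-55, 108), Mul(-1, -9080)) = Add(Add(10, Mul(22, 108, -55)), Mul(-1, -9080)) = Add(Add(10, -130680), 9080) = Add(-130670, 9080) = -121590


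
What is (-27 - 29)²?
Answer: 3136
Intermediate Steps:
(-27 - 29)² = (-56)² = 3136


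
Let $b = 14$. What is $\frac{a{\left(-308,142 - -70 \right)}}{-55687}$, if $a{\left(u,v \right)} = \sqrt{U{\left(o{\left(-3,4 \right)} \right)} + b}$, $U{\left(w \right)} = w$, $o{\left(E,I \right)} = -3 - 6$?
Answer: $- \frac{\sqrt{5}}{55687} \approx -4.0154 \cdot 10^{-5}$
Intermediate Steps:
$o{\left(E,I \right)} = -9$ ($o{\left(E,I \right)} = -3 - 6 = -9$)
$a{\left(u,v \right)} = \sqrt{5}$ ($a{\left(u,v \right)} = \sqrt{-9 + 14} = \sqrt{5}$)
$\frac{a{\left(-308,142 - -70 \right)}}{-55687} = \frac{\sqrt{5}}{-55687} = \sqrt{5} \left(- \frac{1}{55687}\right) = - \frac{\sqrt{5}}{55687}$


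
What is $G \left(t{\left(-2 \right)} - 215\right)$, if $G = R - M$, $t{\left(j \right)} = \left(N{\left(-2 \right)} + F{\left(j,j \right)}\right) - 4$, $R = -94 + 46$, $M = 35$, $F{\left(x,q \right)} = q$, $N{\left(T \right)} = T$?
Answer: $18509$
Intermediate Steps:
$R = -48$
$t{\left(j \right)} = -6 + j$ ($t{\left(j \right)} = \left(-2 + j\right) - 4 = -6 + j$)
$G = -83$ ($G = -48 - 35 = -83$)
$G \left(t{\left(-2 \right)} - 215\right) = - 83 \left(\left(-6 - 2\right) - 215\right) = - 83 \left(-8 - 215\right) = \left(-83\right) \left(-223\right) = 18509$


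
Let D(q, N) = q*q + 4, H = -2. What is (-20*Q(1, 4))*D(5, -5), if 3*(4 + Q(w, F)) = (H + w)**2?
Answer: 6380/3 ≈ 2126.7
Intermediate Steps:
Q(w, F) = -4 + (-2 + w)**2/3
D(q, N) = 4 + q**2 (D(q, N) = q**2 + 4 = 4 + q**2)
(-20*Q(1, 4))*D(5, -5) = (-20*(-4 + (-2 + 1)**2/3))*(4 + 5**2) = (-20*(-4 + (1/3)*(-1)**2))*(4 + 25) = -20*(-4 + (1/3)*1)*29 = -20*(-4 + 1/3)*29 = -20*(-11/3)*29 = (220/3)*29 = 6380/3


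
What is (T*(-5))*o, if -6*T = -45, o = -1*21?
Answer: 1575/2 ≈ 787.50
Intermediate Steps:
o = -21
T = 15/2 (T = -1/6*(-45) = 15/2 ≈ 7.5000)
(T*(-5))*o = ((15/2)*(-5))*(-21) = -75/2*(-21) = 1575/2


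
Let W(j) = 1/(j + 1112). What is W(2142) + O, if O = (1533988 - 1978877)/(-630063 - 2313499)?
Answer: 362653092/2394587687 ≈ 0.15145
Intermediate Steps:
W(j) = 1/(1112 + j)
O = 444889/2943562 (O = -444889/(-2943562) = -444889*(-1/2943562) = 444889/2943562 ≈ 0.15114)
W(2142) + O = 1/(1112 + 2142) + 444889/2943562 = 1/3254 + 444889/2943562 = 362653092/2394587687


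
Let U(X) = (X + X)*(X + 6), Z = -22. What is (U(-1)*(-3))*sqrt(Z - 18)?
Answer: 60*I*sqrt(10) ≈ 189.74*I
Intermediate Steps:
U(X) = 2*X*(6 + X) (U(X) = (2*X)*(6 + X) = 2*X*(6 + X))
(U(-1)*(-3))*sqrt(Z - 18) = ((2*(-1)*(6 - 1))*(-3))*sqrt(-22 - 18) = ((2*(-1)*5)*(-3))*sqrt(-40) = (-10*(-3))*(2*I*sqrt(10)) = 30*(2*I*sqrt(10)) = 60*I*sqrt(10)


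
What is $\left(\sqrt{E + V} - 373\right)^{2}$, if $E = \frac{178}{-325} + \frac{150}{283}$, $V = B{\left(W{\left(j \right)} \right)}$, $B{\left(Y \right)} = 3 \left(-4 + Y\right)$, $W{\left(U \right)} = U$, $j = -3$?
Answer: $\frac{12794456676}{91975} - \frac{5222 i \sqrt{145140229}}{18395} \approx 1.3911 \cdot 10^{5} - 3420.0 i$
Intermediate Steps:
$B{\left(Y \right)} = -12 + 3 Y$
$V = -21$ ($V = -12 + 3 \left(-3\right) = -12 - 9 = -21$)
$E = - \frac{1624}{91975}$ ($E = 178 \left(- \frac{1}{325}\right) + 150 \cdot \frac{1}{283} = - \frac{178}{325} + \frac{150}{283} = - \frac{1624}{91975} \approx -0.017657$)
$\left(\sqrt{E + V} - 373\right)^{2} = \left(\sqrt{- \frac{1624}{91975} - 21} - 373\right)^{2} = \left(\sqrt{- \frac{1933099}{91975}} - 373\right)^{2} = \left(\frac{7 i \sqrt{145140229}}{18395} - 373\right)^{2} = \left(-373 + \frac{7 i \sqrt{145140229}}{18395}\right)^{2}$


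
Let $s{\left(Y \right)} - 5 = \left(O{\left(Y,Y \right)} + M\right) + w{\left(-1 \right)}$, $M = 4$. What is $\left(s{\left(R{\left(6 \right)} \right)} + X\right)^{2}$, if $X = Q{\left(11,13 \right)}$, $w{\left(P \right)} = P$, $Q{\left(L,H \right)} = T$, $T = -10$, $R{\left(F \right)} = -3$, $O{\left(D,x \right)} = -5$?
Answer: $49$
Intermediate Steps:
$Q{\left(L,H \right)} = -10$
$s{\left(Y \right)} = 3$ ($s{\left(Y \right)} = 5 + \left(\left(-5 + 4\right) - 1\right) = 5 - 2 = 3$)
$X = -10$
$\left(s{\left(R{\left(6 \right)} \right)} + X\right)^{2} = \left(3 - 10\right)^{2} = \left(-7\right)^{2} = 49$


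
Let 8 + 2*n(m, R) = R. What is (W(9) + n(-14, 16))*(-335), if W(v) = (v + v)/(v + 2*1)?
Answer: -20770/11 ≈ -1888.2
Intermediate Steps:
n(m, R) = -4 + R/2
W(v) = 2*v/(2 + v) (W(v) = (2*v)/(v + 2) = (2*v)/(2 + v) = 2*v/(2 + v))
(W(9) + n(-14, 16))*(-335) = (2*9/(2 + 9) + (-4 + (½)*16))*(-335) = (2*9/11 + (-4 + 8))*(-335) = (2*9*(1/11) + 4)*(-335) = (18/11 + 4)*(-335) = (62/11)*(-335) = -20770/11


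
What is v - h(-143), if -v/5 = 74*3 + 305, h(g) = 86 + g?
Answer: -2578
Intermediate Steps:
v = -2635 (v = -5*(74*3 + 305) = -5*(222 + 305) = -5*527 = -2635)
v - h(-143) = -2635 - (86 - 143) = -2635 - 1*(-57) = -2635 + 57 = -2578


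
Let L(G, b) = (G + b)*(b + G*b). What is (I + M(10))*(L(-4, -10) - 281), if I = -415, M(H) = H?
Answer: 283905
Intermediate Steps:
(I + M(10))*(L(-4, -10) - 281) = (-415 + 10)*(-10*(-4 - 10 + (-4)**2 - 4*(-10)) - 281) = -405*(-10*(-4 - 10 + 16 + 40) - 281) = -405*(-10*42 - 281) = -405*(-420 - 281) = -405*(-701) = 283905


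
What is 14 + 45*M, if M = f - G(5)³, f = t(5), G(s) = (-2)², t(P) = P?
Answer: -2641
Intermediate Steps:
G(s) = 4
f = 5
M = -59 (M = 5 - 1*4³ = 5 - 1*64 = 5 - 64 = -59)
14 + 45*M = 14 + 45*(-59) = 14 - 2655 = -2641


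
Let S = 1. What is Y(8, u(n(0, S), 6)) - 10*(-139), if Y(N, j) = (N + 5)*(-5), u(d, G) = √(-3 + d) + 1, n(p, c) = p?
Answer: 1325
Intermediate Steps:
u(d, G) = 1 + √(-3 + d)
Y(N, j) = -25 - 5*N (Y(N, j) = (5 + N)*(-5) = -25 - 5*N)
Y(8, u(n(0, S), 6)) - 10*(-139) = (-25 - 5*8) - 10*(-139) = (-25 - 40) + 1390 = -65 + 1390 = 1325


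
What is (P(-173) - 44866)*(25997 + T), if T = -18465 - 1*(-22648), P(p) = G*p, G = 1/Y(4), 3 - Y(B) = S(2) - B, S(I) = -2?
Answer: -4063908020/3 ≈ -1.3546e+9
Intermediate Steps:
Y(B) = 5 + B (Y(B) = 3 - (-2 - B) = 3 + (2 + B) = 5 + B)
G = ⅑ (G = 1/(5 + 4) = 1/9 = ⅑ ≈ 0.11111)
P(p) = p/9
T = 4183 (T = -18465 + 22648 = 4183)
(P(-173) - 44866)*(25997 + T) = ((⅑)*(-173) - 44866)*(25997 + 4183) = (-173/9 - 44866)*30180 = -403967/9*30180 = -4063908020/3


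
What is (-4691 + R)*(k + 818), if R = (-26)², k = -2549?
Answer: 6949965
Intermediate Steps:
R = 676
(-4691 + R)*(k + 818) = (-4691 + 676)*(-2549 + 818) = -4015*(-1731) = 6949965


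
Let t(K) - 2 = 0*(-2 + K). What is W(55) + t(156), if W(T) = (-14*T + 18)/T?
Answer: -642/55 ≈ -11.673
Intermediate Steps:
W(T) = (18 - 14*T)/T
t(K) = 2 (t(K) = 2 + 0*(-2 + K) = 2 + 0 = 2)
W(55) + t(156) = (-14 + 18/55) + 2 = -752/55 + 2 = -642/55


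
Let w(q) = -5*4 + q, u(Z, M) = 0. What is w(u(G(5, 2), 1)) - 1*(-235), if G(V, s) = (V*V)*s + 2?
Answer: 215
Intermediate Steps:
G(V, s) = 2 + s*V**2 (G(V, s) = V**2*s + 2 = s*V**2 + 2 = 2 + s*V**2)
w(q) = -20 + q
w(u(G(5, 2), 1)) - 1*(-235) = (-20 + 0) - 1*(-235) = -20 + 235 = 215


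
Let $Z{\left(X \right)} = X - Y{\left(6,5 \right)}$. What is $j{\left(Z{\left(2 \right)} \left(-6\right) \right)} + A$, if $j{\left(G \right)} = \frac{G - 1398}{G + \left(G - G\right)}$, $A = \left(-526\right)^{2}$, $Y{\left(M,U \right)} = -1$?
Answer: $\frac{830264}{3} \approx 2.7675 \cdot 10^{5}$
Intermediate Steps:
$Z{\left(X \right)} = 1 + X$ ($Z{\left(X \right)} = X - -1 = X + 1 = 1 + X$)
$A = 276676$
$j{\left(G \right)} = \frac{-1398 + G}{G}$ ($j{\left(G \right)} = \frac{-1398 + G}{G + 0} = \frac{-1398 + G}{G}$)
$j{\left(Z{\left(2 \right)} \left(-6\right) \right)} + A = \frac{-1398 + \left(1 + 2\right) \left(-6\right)}{\left(1 + 2\right) \left(-6\right)} + 276676 = \frac{-1398 + 3 \left(-6\right)}{3 \left(-6\right)} + 276676 = \frac{-1398 - 18}{-18} + 276676 = \left(- \frac{1}{18}\right) \left(-1416\right) + 276676 = \frac{236}{3} + 276676 = \frac{830264}{3}$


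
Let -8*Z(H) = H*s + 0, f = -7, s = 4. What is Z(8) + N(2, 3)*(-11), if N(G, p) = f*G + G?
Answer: 128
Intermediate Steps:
Z(H) = -H/2 (Z(H) = -(H*4 + 0)/8 = -(4*H + 0)/8 = -H/2)
N(G, p) = -6*G (N(G, p) = -7*G + G = -6*G)
Z(8) + N(2, 3)*(-11) = -½*8 - 6*2*(-11) = -4 - 12*(-11) = -4 + 132 = 128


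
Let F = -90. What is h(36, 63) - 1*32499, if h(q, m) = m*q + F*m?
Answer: -35901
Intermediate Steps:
h(q, m) = -90*m + m*q (h(q, m) = m*q - 90*m = -90*m + m*q)
h(36, 63) - 1*32499 = 63*(-90 + 36) - 1*32499 = 63*(-54) - 32499 = -3402 - 32499 = -35901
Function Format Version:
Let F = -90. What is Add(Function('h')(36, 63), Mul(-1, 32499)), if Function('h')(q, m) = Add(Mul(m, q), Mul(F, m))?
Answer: -35901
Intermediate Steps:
Function('h')(q, m) = Add(Mul(-90, m), Mul(m, q)) (Function('h')(q, m) = Add(Mul(m, q), Mul(-90, m)) = Add(Mul(-90, m), Mul(m, q)))
Add(Function('h')(36, 63), Mul(-1, 32499)) = Add(Mul(63, Add(-90, 36)), Mul(-1, 32499)) = Add(Mul(63, -54), -32499) = Add(-3402, -32499) = -35901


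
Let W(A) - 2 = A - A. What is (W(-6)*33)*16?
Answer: 1056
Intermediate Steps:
W(A) = 2 (W(A) = 2 + (A - A) = 2 + 0 = 2)
(W(-6)*33)*16 = (2*33)*16 = 66*16 = 1056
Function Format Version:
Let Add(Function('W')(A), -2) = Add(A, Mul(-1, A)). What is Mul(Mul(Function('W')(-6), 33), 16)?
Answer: 1056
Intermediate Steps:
Function('W')(A) = 2 (Function('W')(A) = Add(2, Add(A, Mul(-1, A))) = Add(2, 0) = 2)
Mul(Mul(Function('W')(-6), 33), 16) = Mul(Mul(2, 33), 16) = Mul(66, 16) = 1056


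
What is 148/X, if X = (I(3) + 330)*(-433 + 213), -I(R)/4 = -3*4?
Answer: -37/20790 ≈ -0.0017797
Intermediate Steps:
I(R) = 48 (I(R) = -(-12)*4 = -4*(-12) = 48)
X = -83160 (X = (48 + 330)*(-433 + 213) = 378*(-220) = -83160)
148/X = 148/(-83160) = 148*(-1/83160) = -37/20790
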